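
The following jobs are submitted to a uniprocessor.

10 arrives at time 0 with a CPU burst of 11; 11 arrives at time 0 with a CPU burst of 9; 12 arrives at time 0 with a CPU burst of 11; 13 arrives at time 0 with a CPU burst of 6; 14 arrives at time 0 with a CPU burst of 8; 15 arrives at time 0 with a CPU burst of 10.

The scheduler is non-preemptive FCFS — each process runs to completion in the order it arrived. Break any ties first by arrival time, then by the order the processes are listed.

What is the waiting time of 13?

31

Timeline: | 10 0-11 | 11 11-20 | 12 20-31 | 13 31-37 | 14 37-45 | 15 45-55 |
Completion: 10=11  11=20  12=31  13=37  14=45  15=55
Turnaround (C−A): 10=11  11=20  12=31  13=37  14=45  15=55
Waiting(13) = turnaround − burst = 37 − 6 = 31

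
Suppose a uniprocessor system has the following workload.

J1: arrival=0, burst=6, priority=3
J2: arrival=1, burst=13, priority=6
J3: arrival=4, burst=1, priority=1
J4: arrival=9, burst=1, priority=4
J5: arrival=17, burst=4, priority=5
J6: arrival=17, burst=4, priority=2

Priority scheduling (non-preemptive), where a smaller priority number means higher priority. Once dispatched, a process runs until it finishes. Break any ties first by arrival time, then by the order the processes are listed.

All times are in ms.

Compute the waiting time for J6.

Schedule: | J1 0-6 | J3 6-7 | J2 7-20 | J6 20-24 | J4 24-25 | J5 25-29 |
Completion: J1=6  J2=20  J3=7  J4=25  J5=29  J6=24
Turnaround (C−A): J1=6  J2=19  J3=3  J4=16  J5=12  J6=7
Waiting(J6) = turnaround − burst = 7 − 4 = 3

3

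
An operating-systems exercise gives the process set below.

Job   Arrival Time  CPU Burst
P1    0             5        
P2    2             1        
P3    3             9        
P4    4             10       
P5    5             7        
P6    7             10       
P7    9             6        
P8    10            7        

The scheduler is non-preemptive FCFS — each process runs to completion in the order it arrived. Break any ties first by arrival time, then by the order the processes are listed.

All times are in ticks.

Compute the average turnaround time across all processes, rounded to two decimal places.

23.50

Schedule: | P1 0-5 | P2 5-6 | P3 6-15 | P4 15-25 | P5 25-32 | P6 32-42 | P7 42-48 | P8 48-55 |
Completion: P1=5  P2=6  P3=15  P4=25  P5=32  P6=42  P7=48  P8=55
Turnaround times: P1=5, P2=4, P3=12, P4=21, P5=27, P6=35, P7=39, P8=45
Average turnaround = (5+4+12+21+27+35+39+45) / 8 = 188/8 = 23.50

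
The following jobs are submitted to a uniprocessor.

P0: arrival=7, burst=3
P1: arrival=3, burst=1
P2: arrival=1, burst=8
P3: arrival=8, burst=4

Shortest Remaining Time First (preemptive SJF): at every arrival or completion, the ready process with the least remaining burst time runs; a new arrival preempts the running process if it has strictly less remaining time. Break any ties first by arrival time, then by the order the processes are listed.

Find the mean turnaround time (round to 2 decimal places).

Schedule: | idle 0-1 | P2 1-3 | P1 3-4 | P2 4-10 | P0 10-13 | P3 13-17 |
Completion: P0=13  P1=4  P2=10  P3=17
Turnaround (C−A): P0=6  P1=1  P2=9  P3=9
Turnaround times: P0=6, P1=1, P2=9, P3=9
Average turnaround = (6+1+9+9) / 4 = 25/4 = 6.25

6.25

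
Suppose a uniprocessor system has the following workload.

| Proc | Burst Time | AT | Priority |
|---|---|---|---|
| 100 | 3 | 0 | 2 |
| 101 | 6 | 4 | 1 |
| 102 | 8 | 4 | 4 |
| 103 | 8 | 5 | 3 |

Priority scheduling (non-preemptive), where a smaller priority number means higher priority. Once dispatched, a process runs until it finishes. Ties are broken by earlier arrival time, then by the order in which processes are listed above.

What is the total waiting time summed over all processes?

19

Schedule: | 100 0-3 | idle 3-4 | 101 4-10 | 103 10-18 | 102 18-26 |
Completion: 100=3  101=10  102=26  103=18
Turnaround (C−A): 100=3  101=6  102=22  103=13
Waiting = turnaround − burst: 100=0, 101=0, 102=14, 103=5
Total waiting = 0 + 0 + 14 + 5 = 19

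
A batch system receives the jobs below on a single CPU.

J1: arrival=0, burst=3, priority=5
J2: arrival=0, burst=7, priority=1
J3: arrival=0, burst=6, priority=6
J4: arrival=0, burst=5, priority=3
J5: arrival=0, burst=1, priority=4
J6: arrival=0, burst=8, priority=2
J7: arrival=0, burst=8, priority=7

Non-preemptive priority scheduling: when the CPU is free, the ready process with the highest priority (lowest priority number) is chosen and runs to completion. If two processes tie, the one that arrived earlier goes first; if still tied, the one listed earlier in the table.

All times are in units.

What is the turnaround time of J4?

Gantt: | J2 0-7 | J6 7-15 | J4 15-20 | J5 20-21 | J1 21-24 | J3 24-30 | J7 30-38 |
Completion: J1=24  J2=7  J3=30  J4=20  J5=21  J6=15  J7=38
Turnaround (C−A): J1=24  J2=7  J3=30  J4=20  J5=21  J6=15  J7=38
Turnaround(J4) = completion − arrival = 20 − 0 = 20

20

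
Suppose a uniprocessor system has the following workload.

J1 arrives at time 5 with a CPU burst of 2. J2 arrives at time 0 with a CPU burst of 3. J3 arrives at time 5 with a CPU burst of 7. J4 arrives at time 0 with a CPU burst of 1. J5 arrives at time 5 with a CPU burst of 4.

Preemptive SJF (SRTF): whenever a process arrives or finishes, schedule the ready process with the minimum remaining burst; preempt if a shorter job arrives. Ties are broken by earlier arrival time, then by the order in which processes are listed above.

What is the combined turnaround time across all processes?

Schedule: | J4 0-1 | J2 1-4 | idle 4-5 | J1 5-7 | J5 7-11 | J3 11-18 |
Completion: J1=7  J2=4  J3=18  J4=1  J5=11
Turnaround (C−A): J1=2  J2=4  J3=13  J4=1  J5=6
Turnaround = completion − arrival: J1=2, J2=4, J3=13, J4=1, J5=6
Total turnaround = 2 + 4 + 13 + 1 + 6 = 26

26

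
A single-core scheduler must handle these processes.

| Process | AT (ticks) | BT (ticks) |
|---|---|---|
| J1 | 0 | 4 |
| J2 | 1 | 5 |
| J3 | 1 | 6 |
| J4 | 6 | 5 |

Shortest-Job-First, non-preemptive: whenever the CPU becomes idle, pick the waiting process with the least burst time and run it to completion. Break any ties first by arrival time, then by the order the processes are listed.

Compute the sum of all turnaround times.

39

Schedule: | J1 0-4 | J2 4-9 | J4 9-14 | J3 14-20 |
Completion: J1=4  J2=9  J3=20  J4=14
Turnaround = completion − arrival: J1=4, J2=8, J3=19, J4=8
Total turnaround = 4 + 8 + 19 + 8 = 39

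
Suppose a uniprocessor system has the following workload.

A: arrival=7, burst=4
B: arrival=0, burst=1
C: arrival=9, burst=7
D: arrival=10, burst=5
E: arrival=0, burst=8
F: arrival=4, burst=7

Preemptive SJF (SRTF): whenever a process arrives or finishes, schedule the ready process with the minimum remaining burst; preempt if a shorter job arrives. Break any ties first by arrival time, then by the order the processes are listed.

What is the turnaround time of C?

Gantt: | B 0-1 | E 1-9 | A 9-13 | D 13-18 | F 18-25 | C 25-32 |
Completion: A=13  B=1  C=32  D=18  E=9  F=25
Turnaround(C) = completion − arrival = 32 − 9 = 23

23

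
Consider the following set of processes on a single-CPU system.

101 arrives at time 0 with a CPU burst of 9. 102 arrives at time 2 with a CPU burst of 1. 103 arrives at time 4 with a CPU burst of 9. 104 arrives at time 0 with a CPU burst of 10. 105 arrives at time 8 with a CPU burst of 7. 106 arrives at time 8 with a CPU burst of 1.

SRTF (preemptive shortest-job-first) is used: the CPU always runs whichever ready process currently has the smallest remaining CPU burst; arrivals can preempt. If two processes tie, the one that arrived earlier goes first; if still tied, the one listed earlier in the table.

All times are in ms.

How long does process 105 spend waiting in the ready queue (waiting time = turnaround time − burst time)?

Schedule: | 101 0-2 | 102 2-3 | 101 3-8 | 106 8-9 | 101 9-11 | 105 11-18 | 103 18-27 | 104 27-37 |
Completion: 101=11  102=3  103=27  104=37  105=18  106=9
Waiting(105) = turnaround − burst = 10 − 7 = 3

3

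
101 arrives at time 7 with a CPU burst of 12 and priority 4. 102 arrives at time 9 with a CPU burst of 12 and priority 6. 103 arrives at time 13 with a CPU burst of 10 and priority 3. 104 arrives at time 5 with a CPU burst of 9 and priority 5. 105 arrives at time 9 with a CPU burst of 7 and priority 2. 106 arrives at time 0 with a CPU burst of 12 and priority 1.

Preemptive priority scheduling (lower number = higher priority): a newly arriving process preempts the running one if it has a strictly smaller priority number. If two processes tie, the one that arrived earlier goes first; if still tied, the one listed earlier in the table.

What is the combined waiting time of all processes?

108

Gantt: | 106 0-12 | 105 12-19 | 103 19-29 | 101 29-41 | 104 41-50 | 102 50-62 |
Completion: 101=41  102=62  103=29  104=50  105=19  106=12
Turnaround (C−A): 101=34  102=53  103=16  104=45  105=10  106=12
Waiting = turnaround − burst: 101=22, 102=41, 103=6, 104=36, 105=3, 106=0
Total waiting = 22 + 41 + 6 + 36 + 3 + 0 = 108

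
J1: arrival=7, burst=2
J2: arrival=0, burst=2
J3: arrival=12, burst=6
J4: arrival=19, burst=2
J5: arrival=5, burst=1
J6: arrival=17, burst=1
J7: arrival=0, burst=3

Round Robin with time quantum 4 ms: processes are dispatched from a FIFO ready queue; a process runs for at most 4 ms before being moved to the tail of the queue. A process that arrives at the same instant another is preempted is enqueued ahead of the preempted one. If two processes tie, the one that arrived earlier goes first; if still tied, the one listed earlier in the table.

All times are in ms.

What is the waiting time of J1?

Schedule: | J2 0-2 | J7 2-5 | J5 5-6 | idle 6-7 | J1 7-9 | idle 9-12 | J3 12-18 | J6 18-19 | J4 19-21 |
Completion: J1=9  J2=2  J3=18  J4=21  J5=6  J6=19  J7=5
Turnaround (C−A): J1=2  J2=2  J3=6  J4=2  J5=1  J6=2  J7=5
Waiting(J1) = turnaround − burst = 2 − 2 = 0

0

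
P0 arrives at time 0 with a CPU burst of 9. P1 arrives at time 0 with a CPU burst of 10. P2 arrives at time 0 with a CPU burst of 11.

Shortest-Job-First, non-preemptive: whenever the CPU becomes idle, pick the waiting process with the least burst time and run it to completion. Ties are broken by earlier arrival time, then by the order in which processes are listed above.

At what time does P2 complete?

30

Timeline: | P0 0-9 | P1 9-19 | P2 19-30 |
Completion: P0=9  P1=19  P2=30
Turnaround (C−A): P0=9  P1=19  P2=30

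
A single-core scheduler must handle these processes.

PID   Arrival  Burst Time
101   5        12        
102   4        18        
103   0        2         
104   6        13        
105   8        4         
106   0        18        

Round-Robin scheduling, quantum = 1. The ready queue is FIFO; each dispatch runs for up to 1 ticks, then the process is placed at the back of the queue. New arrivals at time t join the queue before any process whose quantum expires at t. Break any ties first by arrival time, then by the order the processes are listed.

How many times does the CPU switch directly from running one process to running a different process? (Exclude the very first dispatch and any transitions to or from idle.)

65

Schedule: | 103 0-1 | 106 1-2 | 103 2-3 | 106 3-4 | 102 4-5 | 106 5-6 | 101 6-7 | 102 7-8 | 104 8-9 | 106 9-10 | 101 10-11 | 105 11-12 | 102 12-13 | 104 13-14 | 106 14-15 | 101 15-16 | 105 16-17 | 102 17-18 | 104 18-19 | 106 19-20 | 101 20-21 | 105 21-22 | 102 22-23 | 104 23-24 | 106 24-25 | 101 25-26 | 105 26-27 | 102 27-28 | 104 28-29 | 106 29-30 | 101 30-31 | 102 31-32 | 104 32-33 | 106 33-34 | 101 34-35 | 102 35-36 | 104 36-37 | 106 37-38 | 101 38-39 | 102 39-40 | 104 40-41 | 106 41-42 | 101 42-43 | 102 43-44 | 104 44-45 | 106 45-46 | 101 46-47 | 102 47-48 | 104 48-49 | 106 49-50 | 101 50-51 | 102 51-52 | 104 52-53 | 106 53-54 | 101 54-55 | 102 55-56 | 104 56-57 | 106 57-58 | 102 58-59 | 104 59-60 | 106 60-61 | 102 61-62 | 106 62-63 | 102 63-64 | 106 64-65 | 102 65-67 |
Completion: 101=55  102=67  103=3  104=60  105=27  106=65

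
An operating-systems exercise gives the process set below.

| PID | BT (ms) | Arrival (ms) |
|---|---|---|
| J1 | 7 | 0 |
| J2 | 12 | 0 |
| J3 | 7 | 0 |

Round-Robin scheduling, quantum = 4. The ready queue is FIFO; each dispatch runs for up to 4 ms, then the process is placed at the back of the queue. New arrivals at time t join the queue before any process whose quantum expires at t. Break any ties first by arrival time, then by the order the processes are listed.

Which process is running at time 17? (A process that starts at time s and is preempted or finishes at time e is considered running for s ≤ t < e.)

Schedule: | J1 0-4 | J2 4-8 | J3 8-12 | J1 12-15 | J2 15-19 | J3 19-22 | J2 22-26 |
Completion: J1=15  J2=26  J3=22

J2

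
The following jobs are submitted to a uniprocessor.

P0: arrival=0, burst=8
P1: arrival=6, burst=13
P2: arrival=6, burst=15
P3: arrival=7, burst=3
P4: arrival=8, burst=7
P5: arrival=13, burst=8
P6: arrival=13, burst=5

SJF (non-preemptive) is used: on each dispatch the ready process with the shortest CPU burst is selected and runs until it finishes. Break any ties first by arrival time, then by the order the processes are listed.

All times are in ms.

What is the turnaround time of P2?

Timeline: | P0 0-8 | P3 8-11 | P4 11-18 | P6 18-23 | P5 23-31 | P1 31-44 | P2 44-59 |
Completion: P0=8  P1=44  P2=59  P3=11  P4=18  P5=31  P6=23
Turnaround(P2) = completion − arrival = 59 − 6 = 53

53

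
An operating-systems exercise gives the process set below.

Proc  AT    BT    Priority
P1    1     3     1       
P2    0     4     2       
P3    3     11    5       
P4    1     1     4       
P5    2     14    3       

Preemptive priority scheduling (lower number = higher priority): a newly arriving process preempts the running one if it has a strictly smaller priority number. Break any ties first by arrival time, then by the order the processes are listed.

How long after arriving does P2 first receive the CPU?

0

Schedule: | P2 0-1 | P1 1-4 | P2 4-7 | P5 7-21 | P4 21-22 | P3 22-33 |
Completion: P1=4  P2=7  P3=33  P4=22  P5=21
Turnaround (C−A): P1=3  P2=7  P3=30  P4=21  P5=19
Response(P2) = first start − arrival = 0 − 0 = 0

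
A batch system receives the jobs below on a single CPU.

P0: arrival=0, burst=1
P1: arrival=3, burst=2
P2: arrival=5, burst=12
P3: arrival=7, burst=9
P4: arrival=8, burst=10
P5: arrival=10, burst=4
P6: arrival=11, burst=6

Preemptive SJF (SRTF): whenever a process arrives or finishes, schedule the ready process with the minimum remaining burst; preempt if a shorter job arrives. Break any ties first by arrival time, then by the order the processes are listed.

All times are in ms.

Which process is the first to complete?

Gantt: | P0 0-1 | idle 1-3 | P1 3-5 | P2 5-7 | P3 7-10 | P5 10-14 | P3 14-20 | P6 20-26 | P2 26-36 | P4 36-46 |
Completion: P0=1  P1=5  P2=36  P3=20  P4=46  P5=14  P6=26
Finish order: P0 → P1 → P5 → P3 → P6 → P2 → P4

P0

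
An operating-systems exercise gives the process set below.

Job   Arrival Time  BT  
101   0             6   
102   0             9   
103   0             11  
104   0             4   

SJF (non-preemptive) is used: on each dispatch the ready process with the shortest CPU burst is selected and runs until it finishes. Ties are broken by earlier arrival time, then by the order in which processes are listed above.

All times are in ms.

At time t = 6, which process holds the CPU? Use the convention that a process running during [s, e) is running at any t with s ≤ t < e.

Timeline: | 104 0-4 | 101 4-10 | 102 10-19 | 103 19-30 |
Completion: 101=10  102=19  103=30  104=4
Turnaround (C−A): 101=10  102=19  103=30  104=4

101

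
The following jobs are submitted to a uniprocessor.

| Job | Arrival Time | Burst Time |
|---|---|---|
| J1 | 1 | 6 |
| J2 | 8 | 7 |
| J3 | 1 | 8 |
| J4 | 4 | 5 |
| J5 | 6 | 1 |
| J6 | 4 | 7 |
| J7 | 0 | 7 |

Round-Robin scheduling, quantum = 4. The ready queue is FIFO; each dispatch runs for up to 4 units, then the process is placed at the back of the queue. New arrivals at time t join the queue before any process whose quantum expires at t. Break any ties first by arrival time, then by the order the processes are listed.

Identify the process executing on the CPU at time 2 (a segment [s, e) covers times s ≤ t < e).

J7

Schedule: | J7 0-4 | J1 4-8 | J3 8-12 | J4 12-16 | J6 16-20 | J7 20-23 | J5 23-24 | J2 24-28 | J1 28-30 | J3 30-34 | J4 34-35 | J6 35-38 | J2 38-41 |
Completion: J1=30  J2=41  J3=34  J4=35  J5=24  J6=38  J7=23
Turnaround (C−A): J1=29  J2=33  J3=33  J4=31  J5=18  J6=34  J7=23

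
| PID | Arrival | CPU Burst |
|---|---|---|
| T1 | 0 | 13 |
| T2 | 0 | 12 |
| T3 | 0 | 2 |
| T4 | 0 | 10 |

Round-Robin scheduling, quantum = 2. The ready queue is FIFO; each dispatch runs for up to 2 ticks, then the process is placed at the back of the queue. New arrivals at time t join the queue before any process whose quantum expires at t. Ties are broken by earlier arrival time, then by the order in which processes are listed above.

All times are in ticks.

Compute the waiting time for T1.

24

Timeline: | T1 0-2 | T2 2-4 | T3 4-6 | T4 6-8 | T1 8-10 | T2 10-12 | T4 12-14 | T1 14-16 | T2 16-18 | T4 18-20 | T1 20-22 | T2 22-24 | T4 24-26 | T1 26-28 | T2 28-30 | T4 30-32 | T1 32-34 | T2 34-36 | T1 36-37 |
Completion: T1=37  T2=36  T3=6  T4=32
Turnaround (C−A): T1=37  T2=36  T3=6  T4=32
Waiting(T1) = turnaround − burst = 37 − 13 = 24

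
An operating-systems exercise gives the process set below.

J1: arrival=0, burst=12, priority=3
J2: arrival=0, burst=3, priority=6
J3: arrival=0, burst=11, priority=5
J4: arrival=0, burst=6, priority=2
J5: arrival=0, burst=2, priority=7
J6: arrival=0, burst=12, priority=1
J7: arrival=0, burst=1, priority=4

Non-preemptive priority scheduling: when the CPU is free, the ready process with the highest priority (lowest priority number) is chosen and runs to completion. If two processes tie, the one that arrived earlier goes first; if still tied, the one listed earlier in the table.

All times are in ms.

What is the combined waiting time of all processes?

Timeline: | J6 0-12 | J4 12-18 | J1 18-30 | J7 30-31 | J3 31-42 | J2 42-45 | J5 45-47 |
Completion: J1=30  J2=45  J3=42  J4=18  J5=47  J6=12  J7=31
Waiting = turnaround − burst: J1=18, J2=42, J3=31, J4=12, J5=45, J6=0, J7=30
Total waiting = 18 + 42 + 31 + 12 + 45 + 0 + 30 = 178

178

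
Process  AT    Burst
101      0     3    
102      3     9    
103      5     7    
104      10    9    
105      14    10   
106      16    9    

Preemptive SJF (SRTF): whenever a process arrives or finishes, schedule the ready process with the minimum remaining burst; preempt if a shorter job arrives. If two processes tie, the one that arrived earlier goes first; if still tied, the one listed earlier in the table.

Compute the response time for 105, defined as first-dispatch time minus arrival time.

23

Schedule: | 101 0-3 | 102 3-12 | 103 12-19 | 104 19-28 | 106 28-37 | 105 37-47 |
Completion: 101=3  102=12  103=19  104=28  105=47  106=37
Turnaround (C−A): 101=3  102=9  103=14  104=18  105=33  106=21
Response(105) = first start − arrival = 37 − 14 = 23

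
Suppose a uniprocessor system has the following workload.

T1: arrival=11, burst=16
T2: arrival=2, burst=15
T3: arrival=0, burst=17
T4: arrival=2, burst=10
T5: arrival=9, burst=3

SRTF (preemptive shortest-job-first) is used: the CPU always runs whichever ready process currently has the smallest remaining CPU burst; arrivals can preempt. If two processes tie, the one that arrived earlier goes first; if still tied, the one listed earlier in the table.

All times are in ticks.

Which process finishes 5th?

T1

Gantt: | T3 0-2 | T4 2-12 | T5 12-15 | T3 15-30 | T2 30-45 | T1 45-61 |
Completion: T1=61  T2=45  T3=30  T4=12  T5=15
Turnaround (C−A): T1=50  T2=43  T3=30  T4=10  T5=6
Finish order: T4 → T5 → T3 → T2 → T1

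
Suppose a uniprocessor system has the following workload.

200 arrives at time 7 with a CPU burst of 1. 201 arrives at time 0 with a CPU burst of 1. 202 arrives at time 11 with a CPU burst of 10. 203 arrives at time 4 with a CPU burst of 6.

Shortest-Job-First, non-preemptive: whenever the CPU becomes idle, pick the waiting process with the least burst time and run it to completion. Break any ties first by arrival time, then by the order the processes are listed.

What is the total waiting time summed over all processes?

Schedule: | 201 0-1 | idle 1-4 | 203 4-10 | 200 10-11 | 202 11-21 |
Completion: 200=11  201=1  202=21  203=10
Turnaround (C−A): 200=4  201=1  202=10  203=6
Waiting = turnaround − burst: 200=3, 201=0, 202=0, 203=0
Total waiting = 3 + 0 + 0 + 0 = 3

3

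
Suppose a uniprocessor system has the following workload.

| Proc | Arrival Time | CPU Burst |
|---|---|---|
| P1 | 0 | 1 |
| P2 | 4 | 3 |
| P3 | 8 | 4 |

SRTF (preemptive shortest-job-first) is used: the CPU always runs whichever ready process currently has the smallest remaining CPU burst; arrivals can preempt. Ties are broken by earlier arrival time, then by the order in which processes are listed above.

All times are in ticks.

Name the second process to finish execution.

P2

Schedule: | P1 0-1 | idle 1-4 | P2 4-7 | idle 7-8 | P3 8-12 |
Completion: P1=1  P2=7  P3=12
Turnaround (C−A): P1=1  P2=3  P3=4
Finish order: P1 → P2 → P3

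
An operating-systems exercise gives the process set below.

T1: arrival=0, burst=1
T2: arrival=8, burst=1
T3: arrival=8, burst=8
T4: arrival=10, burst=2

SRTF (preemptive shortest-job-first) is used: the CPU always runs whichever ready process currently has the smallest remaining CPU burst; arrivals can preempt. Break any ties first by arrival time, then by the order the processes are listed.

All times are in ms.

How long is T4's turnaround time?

Gantt: | T1 0-1 | idle 1-8 | T2 8-9 | T3 9-10 | T4 10-12 | T3 12-19 |
Completion: T1=1  T2=9  T3=19  T4=12
Turnaround (C−A): T1=1  T2=1  T3=11  T4=2
Turnaround(T4) = completion − arrival = 12 − 10 = 2

2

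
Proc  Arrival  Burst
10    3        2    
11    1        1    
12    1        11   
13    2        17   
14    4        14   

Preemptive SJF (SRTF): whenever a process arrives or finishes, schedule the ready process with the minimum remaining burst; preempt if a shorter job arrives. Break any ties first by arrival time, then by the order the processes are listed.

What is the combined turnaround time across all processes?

Schedule: | idle 0-1 | 11 1-2 | 12 2-3 | 10 3-5 | 12 5-15 | 14 15-29 | 13 29-46 |
Completion: 10=5  11=2  12=15  13=46  14=29
Turnaround = completion − arrival: 10=2, 11=1, 12=14, 13=44, 14=25
Total turnaround = 2 + 1 + 14 + 44 + 25 = 86

86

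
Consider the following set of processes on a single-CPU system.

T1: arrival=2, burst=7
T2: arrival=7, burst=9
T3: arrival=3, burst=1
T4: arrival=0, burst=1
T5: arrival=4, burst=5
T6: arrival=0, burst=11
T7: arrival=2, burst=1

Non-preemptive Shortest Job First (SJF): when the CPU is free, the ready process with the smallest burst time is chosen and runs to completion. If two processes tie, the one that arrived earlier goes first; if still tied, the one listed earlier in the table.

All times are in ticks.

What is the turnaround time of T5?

15

Schedule: | T4 0-1 | T6 1-12 | T7 12-13 | T3 13-14 | T5 14-19 | T1 19-26 | T2 26-35 |
Completion: T1=26  T2=35  T3=14  T4=1  T5=19  T6=12  T7=13
Turnaround(T5) = completion − arrival = 19 − 4 = 15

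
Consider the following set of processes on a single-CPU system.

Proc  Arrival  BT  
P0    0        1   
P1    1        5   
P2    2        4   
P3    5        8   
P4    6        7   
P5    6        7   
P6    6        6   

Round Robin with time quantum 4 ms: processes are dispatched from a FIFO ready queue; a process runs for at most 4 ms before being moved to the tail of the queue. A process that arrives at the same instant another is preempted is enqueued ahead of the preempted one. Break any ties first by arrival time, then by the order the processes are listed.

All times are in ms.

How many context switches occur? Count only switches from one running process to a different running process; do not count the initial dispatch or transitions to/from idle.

Timeline: | P0 0-1 | P1 1-5 | P2 5-9 | P3 9-13 | P1 13-14 | P4 14-18 | P5 18-22 | P6 22-26 | P3 26-30 | P4 30-33 | P5 33-36 | P6 36-38 |
Completion: P0=1  P1=14  P2=9  P3=30  P4=33  P5=36  P6=38
Turnaround (C−A): P0=1  P1=13  P2=7  P3=25  P4=27  P5=30  P6=32

11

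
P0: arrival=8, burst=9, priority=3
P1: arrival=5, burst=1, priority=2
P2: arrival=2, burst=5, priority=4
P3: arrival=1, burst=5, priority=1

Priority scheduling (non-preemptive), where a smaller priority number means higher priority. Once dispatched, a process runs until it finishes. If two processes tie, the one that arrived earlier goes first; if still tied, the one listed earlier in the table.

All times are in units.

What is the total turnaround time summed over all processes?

Schedule: | idle 0-1 | P3 1-6 | P1 6-7 | P2 7-12 | P0 12-21 |
Completion: P0=21  P1=7  P2=12  P3=6
Turnaround = completion − arrival: P0=13, P1=2, P2=10, P3=5
Total turnaround = 13 + 2 + 10 + 5 = 30

30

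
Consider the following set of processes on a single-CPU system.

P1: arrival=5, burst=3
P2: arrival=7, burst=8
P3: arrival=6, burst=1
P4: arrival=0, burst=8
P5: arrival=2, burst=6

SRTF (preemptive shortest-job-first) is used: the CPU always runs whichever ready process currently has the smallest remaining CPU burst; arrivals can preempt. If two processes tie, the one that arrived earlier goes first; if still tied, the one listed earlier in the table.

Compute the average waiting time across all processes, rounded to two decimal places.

Schedule: | P4 0-6 | P3 6-7 | P4 7-9 | P1 9-12 | P5 12-18 | P2 18-26 |
Completion: P1=12  P2=26  P3=7  P4=9  P5=18
Turnaround (C−A): P1=7  P2=19  P3=1  P4=9  P5=16
Waiting times: P1=4, P2=11, P3=0, P4=1, P5=10
Average waiting = (4+11+0+1+10) / 5 = 26/5 = 5.20

5.20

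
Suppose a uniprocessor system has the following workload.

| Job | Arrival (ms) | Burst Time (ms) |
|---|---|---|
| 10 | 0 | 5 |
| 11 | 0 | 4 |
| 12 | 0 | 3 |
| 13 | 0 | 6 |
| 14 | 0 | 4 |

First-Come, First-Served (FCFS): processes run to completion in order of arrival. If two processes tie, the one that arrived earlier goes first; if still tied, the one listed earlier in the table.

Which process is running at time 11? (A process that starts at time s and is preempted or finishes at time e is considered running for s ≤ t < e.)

12

Timeline: | 10 0-5 | 11 5-9 | 12 9-12 | 13 12-18 | 14 18-22 |
Completion: 10=5  11=9  12=12  13=18  14=22
Turnaround (C−A): 10=5  11=9  12=12  13=18  14=22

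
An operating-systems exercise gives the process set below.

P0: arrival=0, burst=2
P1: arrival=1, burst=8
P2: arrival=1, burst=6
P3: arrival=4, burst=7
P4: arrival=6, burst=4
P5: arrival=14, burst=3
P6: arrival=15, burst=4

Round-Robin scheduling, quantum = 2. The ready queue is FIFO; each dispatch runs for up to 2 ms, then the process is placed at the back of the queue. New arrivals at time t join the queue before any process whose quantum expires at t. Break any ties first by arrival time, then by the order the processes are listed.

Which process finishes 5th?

P5

Gantt: | P0 0-2 | P1 2-4 | P2 4-6 | P3 6-8 | P1 8-10 | P4 10-12 | P2 12-14 | P3 14-16 | P1 16-18 | P4 18-20 | P5 20-22 | P2 22-24 | P6 24-26 | P3 26-28 | P1 28-30 | P5 30-31 | P6 31-33 | P3 33-34 |
Completion: P0=2  P1=30  P2=24  P3=34  P4=20  P5=31  P6=33
Finish order: P0 → P4 → P2 → P1 → P5 → P6 → P3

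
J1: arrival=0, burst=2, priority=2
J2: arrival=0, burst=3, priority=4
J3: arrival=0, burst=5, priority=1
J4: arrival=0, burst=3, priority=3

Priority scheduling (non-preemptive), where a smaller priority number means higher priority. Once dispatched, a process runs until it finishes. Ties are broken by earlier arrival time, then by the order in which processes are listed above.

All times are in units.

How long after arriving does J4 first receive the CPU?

Gantt: | J3 0-5 | J1 5-7 | J4 7-10 | J2 10-13 |
Completion: J1=7  J2=13  J3=5  J4=10
Turnaround (C−A): J1=7  J2=13  J3=5  J4=10
Response(J4) = first start − arrival = 7 − 0 = 7

7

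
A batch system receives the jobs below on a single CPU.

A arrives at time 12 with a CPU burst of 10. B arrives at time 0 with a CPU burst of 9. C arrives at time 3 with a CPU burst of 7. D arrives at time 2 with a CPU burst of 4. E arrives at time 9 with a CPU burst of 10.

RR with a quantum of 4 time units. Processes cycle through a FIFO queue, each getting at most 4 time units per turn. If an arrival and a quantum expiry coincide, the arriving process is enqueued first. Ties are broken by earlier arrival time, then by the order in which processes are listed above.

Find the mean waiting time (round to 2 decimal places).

Gantt: | B 0-4 | D 4-8 | C 8-12 | B 12-16 | E 16-20 | A 20-24 | C 24-27 | B 27-28 | E 28-32 | A 32-36 | E 36-38 | A 38-40 |
Completion: A=40  B=28  C=27  D=8  E=38
Turnaround (C−A): A=28  B=28  C=24  D=6  E=29
Waiting times: A=18, B=19, C=17, D=2, E=19
Average waiting = (18+19+17+2+19) / 5 = 75/5 = 15.00

15.00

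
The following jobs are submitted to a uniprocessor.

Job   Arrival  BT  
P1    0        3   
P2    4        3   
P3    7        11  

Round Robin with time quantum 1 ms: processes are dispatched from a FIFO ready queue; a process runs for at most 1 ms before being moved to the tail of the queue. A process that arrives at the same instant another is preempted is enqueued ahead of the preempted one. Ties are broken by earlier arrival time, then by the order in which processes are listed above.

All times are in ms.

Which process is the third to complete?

Gantt: | P1 0-3 | idle 3-4 | P2 4-7 | P3 7-18 |
Completion: P1=3  P2=7  P3=18
Finish order: P1 → P2 → P3

P3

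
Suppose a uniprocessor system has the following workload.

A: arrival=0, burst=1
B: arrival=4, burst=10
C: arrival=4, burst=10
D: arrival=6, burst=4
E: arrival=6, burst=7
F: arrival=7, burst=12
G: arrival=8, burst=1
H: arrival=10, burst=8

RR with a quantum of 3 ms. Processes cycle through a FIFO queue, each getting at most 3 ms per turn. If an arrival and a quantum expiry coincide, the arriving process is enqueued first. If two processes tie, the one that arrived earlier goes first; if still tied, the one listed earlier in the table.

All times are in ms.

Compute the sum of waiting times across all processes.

Timeline: | A 0-1 | idle 1-4 | B 4-7 | C 7-10 | D 10-13 | E 13-16 | F 16-19 | B 19-22 | G 22-23 | H 23-26 | C 26-29 | D 29-30 | E 30-33 | F 33-36 | B 36-39 | H 39-42 | C 42-45 | E 45-46 | F 46-49 | B 49-50 | H 50-52 | C 52-53 | F 53-56 |
Completion: A=1  B=50  C=53  D=30  E=46  F=56  G=23  H=52
Turnaround (C−A): A=1  B=46  C=49  D=24  E=40  F=49  G=15  H=42
Waiting = turnaround − burst: A=0, B=36, C=39, D=20, E=33, F=37, G=14, H=34
Total waiting = 0 + 36 + 39 + 20 + 33 + 37 + 14 + 34 = 213

213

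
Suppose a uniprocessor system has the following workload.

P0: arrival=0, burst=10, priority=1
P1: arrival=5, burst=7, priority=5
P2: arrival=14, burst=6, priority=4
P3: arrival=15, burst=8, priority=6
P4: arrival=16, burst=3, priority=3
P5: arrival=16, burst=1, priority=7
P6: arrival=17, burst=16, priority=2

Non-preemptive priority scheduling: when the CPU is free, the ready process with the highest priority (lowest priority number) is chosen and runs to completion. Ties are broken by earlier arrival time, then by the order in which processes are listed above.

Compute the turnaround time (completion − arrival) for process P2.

Timeline: | P0 0-10 | P1 10-17 | P6 17-33 | P4 33-36 | P2 36-42 | P3 42-50 | P5 50-51 |
Completion: P0=10  P1=17  P2=42  P3=50  P4=36  P5=51  P6=33
Turnaround(P2) = completion − arrival = 42 − 14 = 28

28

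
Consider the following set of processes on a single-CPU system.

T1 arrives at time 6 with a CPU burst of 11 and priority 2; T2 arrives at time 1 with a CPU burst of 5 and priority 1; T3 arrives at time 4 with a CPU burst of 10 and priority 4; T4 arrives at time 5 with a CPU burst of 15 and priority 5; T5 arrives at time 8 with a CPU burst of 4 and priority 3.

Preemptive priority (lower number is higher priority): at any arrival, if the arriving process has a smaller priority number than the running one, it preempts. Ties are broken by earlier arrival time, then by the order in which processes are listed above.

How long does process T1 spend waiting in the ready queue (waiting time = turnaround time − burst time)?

Timeline: | idle 0-1 | T2 1-6 | T1 6-17 | T5 17-21 | T3 21-31 | T4 31-46 |
Completion: T1=17  T2=6  T3=31  T4=46  T5=21
Waiting(T1) = turnaround − burst = 11 − 11 = 0

0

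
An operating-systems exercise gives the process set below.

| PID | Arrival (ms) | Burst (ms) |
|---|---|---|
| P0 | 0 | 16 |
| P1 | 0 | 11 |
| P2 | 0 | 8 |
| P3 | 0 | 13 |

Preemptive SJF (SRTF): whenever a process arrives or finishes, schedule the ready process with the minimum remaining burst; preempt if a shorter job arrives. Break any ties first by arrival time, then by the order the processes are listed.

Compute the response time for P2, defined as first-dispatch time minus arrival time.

Schedule: | P2 0-8 | P1 8-19 | P3 19-32 | P0 32-48 |
Completion: P0=48  P1=19  P2=8  P3=32
Response(P2) = first start − arrival = 0 − 0 = 0

0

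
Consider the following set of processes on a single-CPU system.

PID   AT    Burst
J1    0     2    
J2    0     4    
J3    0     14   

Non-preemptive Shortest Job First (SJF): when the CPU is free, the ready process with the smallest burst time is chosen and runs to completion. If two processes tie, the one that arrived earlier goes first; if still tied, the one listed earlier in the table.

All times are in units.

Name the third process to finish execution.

J3

Timeline: | J1 0-2 | J2 2-6 | J3 6-20 |
Completion: J1=2  J2=6  J3=20
Turnaround (C−A): J1=2  J2=6  J3=20
Finish order: J1 → J2 → J3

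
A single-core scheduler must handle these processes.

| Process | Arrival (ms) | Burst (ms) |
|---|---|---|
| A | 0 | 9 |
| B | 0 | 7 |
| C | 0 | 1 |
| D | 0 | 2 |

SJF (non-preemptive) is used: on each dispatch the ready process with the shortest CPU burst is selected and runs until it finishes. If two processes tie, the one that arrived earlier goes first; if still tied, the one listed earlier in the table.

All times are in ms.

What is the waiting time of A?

10

Gantt: | C 0-1 | D 1-3 | B 3-10 | A 10-19 |
Completion: A=19  B=10  C=1  D=3
Turnaround (C−A): A=19  B=10  C=1  D=3
Waiting(A) = turnaround − burst = 19 − 9 = 10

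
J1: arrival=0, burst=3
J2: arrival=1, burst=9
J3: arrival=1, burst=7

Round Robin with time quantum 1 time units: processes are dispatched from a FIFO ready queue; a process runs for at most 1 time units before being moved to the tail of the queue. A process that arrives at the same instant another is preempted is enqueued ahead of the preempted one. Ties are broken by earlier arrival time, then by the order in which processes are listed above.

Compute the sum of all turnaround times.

Gantt: | J1 0-1 | J2 1-2 | J3 2-3 | J1 3-4 | J2 4-5 | J3 5-6 | J1 6-7 | J2 7-8 | J3 8-9 | J2 9-10 | J3 10-11 | J2 11-12 | J3 12-13 | J2 13-14 | J3 14-15 | J2 15-16 | J3 16-17 | J2 17-19 |
Completion: J1=7  J2=19  J3=17
Turnaround (C−A): J1=7  J2=18  J3=16
Turnaround = completion − arrival: J1=7, J2=18, J3=16
Total turnaround = 7 + 18 + 16 = 41

41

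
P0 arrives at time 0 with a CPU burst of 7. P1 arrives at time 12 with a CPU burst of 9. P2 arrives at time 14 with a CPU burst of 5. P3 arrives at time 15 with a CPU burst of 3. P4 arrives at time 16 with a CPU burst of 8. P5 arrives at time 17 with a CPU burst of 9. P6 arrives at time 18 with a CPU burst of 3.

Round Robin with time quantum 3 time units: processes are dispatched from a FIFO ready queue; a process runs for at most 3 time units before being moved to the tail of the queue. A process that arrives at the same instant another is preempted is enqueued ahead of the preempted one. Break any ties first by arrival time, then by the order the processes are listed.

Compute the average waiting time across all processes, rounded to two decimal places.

13.29

Gantt: | P0 0-7 | idle 7-12 | P1 12-15 | P2 15-18 | P3 18-21 | P1 21-24 | P4 24-27 | P5 27-30 | P6 30-33 | P2 33-35 | P1 35-38 | P4 38-41 | P5 41-44 | P4 44-46 | P5 46-49 |
Completion: P0=7  P1=38  P2=35  P3=21  P4=46  P5=49  P6=33
Turnaround (C−A): P0=7  P1=26  P2=21  P3=6  P4=30  P5=32  P6=15
Waiting times: P0=0, P1=17, P2=16, P3=3, P4=22, P5=23, P6=12
Average waiting = (0+17+16+3+22+23+12) / 7 = 93/7 = 13.29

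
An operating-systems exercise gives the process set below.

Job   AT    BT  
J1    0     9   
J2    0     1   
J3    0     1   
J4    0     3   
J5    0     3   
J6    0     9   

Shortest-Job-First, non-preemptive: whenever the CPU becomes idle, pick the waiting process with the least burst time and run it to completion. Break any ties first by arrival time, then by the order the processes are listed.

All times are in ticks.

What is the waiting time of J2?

Gantt: | J2 0-1 | J3 1-2 | J4 2-5 | J5 5-8 | J1 8-17 | J6 17-26 |
Completion: J1=17  J2=1  J3=2  J4=5  J5=8  J6=26
Waiting(J2) = turnaround − burst = 1 − 1 = 0

0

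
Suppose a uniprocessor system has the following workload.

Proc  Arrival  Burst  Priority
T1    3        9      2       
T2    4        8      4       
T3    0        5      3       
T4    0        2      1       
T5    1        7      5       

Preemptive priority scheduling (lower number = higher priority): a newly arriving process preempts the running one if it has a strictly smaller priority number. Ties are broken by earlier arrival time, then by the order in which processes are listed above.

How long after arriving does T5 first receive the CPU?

Schedule: | T4 0-2 | T3 2-3 | T1 3-12 | T3 12-16 | T2 16-24 | T5 24-31 |
Completion: T1=12  T2=24  T3=16  T4=2  T5=31
Turnaround (C−A): T1=9  T2=20  T3=16  T4=2  T5=30
Response(T5) = first start − arrival = 24 − 1 = 23

23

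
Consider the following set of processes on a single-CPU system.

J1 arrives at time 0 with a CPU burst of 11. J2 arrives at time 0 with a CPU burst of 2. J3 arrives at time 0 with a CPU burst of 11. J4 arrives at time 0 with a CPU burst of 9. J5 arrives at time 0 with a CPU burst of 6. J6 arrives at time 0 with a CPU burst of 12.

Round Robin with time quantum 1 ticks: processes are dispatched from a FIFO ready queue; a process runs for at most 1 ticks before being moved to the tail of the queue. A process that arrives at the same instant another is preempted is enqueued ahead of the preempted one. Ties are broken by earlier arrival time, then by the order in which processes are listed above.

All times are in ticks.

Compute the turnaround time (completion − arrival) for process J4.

43

Timeline: | J1 0-1 | J2 1-2 | J3 2-3 | J4 3-4 | J5 4-5 | J6 5-6 | J1 6-7 | J2 7-8 | J3 8-9 | J4 9-10 | J5 10-11 | J6 11-12 | J1 12-13 | J3 13-14 | J4 14-15 | J5 15-16 | J6 16-17 | J1 17-18 | J3 18-19 | J4 19-20 | J5 20-21 | J6 21-22 | J1 22-23 | J3 23-24 | J4 24-25 | J5 25-26 | J6 26-27 | J1 27-28 | J3 28-29 | J4 29-30 | J5 30-31 | J6 31-32 | J1 32-33 | J3 33-34 | J4 34-35 | J6 35-36 | J1 36-37 | J3 37-38 | J4 38-39 | J6 39-40 | J1 40-41 | J3 41-42 | J4 42-43 | J6 43-44 | J1 44-45 | J3 45-46 | J6 46-47 | J1 47-48 | J3 48-49 | J6 49-51 |
Completion: J1=48  J2=8  J3=49  J4=43  J5=31  J6=51
Turnaround(J4) = completion − arrival = 43 − 0 = 43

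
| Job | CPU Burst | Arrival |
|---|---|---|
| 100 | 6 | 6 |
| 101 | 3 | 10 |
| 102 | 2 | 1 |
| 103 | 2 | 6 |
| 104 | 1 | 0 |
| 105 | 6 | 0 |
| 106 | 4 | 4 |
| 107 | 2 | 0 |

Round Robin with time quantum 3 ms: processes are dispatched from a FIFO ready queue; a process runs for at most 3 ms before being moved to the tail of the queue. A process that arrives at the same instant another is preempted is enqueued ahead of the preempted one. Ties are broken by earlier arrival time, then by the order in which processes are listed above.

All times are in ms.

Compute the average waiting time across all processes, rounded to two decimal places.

8.25

Timeline: | 104 0-1 | 105 1-4 | 107 4-6 | 102 6-8 | 106 8-11 | 105 11-14 | 100 14-17 | 103 17-19 | 101 19-22 | 106 22-23 | 100 23-26 |
Completion: 100=26  101=22  102=8  103=19  104=1  105=14  106=23  107=6
Turnaround (C−A): 100=20  101=12  102=7  103=13  104=1  105=14  106=19  107=6
Waiting times: 100=14, 101=9, 102=5, 103=11, 104=0, 105=8, 106=15, 107=4
Average waiting = (14+9+5+11+0+8+15+4) / 8 = 66/8 = 8.25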